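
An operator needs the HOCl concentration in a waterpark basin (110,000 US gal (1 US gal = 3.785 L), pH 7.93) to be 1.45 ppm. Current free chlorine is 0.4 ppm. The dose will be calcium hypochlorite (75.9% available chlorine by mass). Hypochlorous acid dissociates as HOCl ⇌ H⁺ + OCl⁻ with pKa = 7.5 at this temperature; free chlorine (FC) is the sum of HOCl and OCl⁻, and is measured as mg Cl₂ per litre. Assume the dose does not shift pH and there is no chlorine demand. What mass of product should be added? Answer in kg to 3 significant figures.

2.72 kg

Volume: 110,000 US gal × 3.785 L/gal = 416,350 L.
[OCl⁻]/[HOCl] = 10^(pH − pKa) = 10^(7.93 − 7.5) = 2.692; fraction as HOCl = 1/(1 + 2.692) = 0.2709.
Free chlorine required for 1.45 ppm HOCl: 1.45 / 0.2709 = 5.353 ppm.
FC to add: 5.353 − 0.4 = 4.953 mg/L as Cl₂.
Cl₂ equivalent: 4.953 mg/L × 416,350 L = 2062 g.
Product at 75.9% available Cl: 2062 / 0.759 = 2717 g.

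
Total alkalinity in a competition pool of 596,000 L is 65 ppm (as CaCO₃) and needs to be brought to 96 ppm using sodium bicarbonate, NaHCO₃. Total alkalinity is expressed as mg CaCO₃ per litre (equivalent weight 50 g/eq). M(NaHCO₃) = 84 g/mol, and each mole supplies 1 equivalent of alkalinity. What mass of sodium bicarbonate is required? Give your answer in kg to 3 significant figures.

Alkalinity to add: (96 − 65) = 31 mg/L as CaCO₃ × 596,000 L = 18,480 g as CaCO₃.
Equivalents: 18,480 g ÷ 50 g/eq = 369.5 eq.
NaHCO₃ supplies 1 eq per mole → 369.5 mol.
Mass: 369.5 mol × 84 g/mol = 31,040 g.

31.0 kg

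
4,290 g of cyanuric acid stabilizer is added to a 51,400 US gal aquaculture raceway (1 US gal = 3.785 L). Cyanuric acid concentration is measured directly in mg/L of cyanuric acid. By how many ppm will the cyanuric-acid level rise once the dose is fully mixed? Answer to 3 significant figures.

22.1 ppm

Volume: 51,400 US gal × 3.785 L/gal = 194,549 L.
Rise: 4,290 g / 194,549 L × 1000 = 22.05 mg/L.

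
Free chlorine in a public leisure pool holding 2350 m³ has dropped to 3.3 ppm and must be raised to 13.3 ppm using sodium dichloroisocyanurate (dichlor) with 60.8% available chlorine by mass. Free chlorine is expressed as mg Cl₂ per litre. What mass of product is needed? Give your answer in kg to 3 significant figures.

Volume: 2350 m³ = 2,350,000 L.
Chlorine deficit: 13.3 − 3.3 = 10 ppm = 10 mg/L as Cl₂.
Cl₂ equivalent needed: 10 mg/L × 2,350,000 L = 23,500,000 mg = 23,500 g.
Product at 60.8% available chlorine: 23,500 / 0.608 = 38,650 g.

38.7 kg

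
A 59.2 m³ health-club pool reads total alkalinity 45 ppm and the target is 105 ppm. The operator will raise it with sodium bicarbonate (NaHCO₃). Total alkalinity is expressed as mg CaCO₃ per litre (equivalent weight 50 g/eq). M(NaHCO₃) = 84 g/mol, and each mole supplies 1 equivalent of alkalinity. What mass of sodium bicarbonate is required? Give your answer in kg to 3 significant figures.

Volume: 59.2 m³ = 59,200 L.
Alkalinity to add: (105 − 45) = 60 mg/L as CaCO₃ × 59,200 L = 3552 g as CaCO₃.
Equivalents: 3552 g ÷ 50 g/eq = 71.04 eq.
NaHCO₃ supplies 1 eq per mole → 71.04 mol.
Mass: 71.04 mol × 84 g/mol = 5967 g.

5.97 kg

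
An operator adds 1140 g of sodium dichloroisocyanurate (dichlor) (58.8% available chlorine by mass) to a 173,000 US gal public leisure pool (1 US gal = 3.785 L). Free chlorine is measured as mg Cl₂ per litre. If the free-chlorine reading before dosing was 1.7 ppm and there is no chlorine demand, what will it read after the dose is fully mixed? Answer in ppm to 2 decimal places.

2.72 ppm

Volume: 173,000 US gal × 3.785 L/gal = 654,805 L.
Available chlorine delivered: 1140 g × 0.588 = 670.3 g as Cl₂.
Concentration rise: 670.3 g / 654,805 L = 1.024 mg/L = 1.02 ppm.
Final FC: 1.7 + 1.02 = 2.72 ppm.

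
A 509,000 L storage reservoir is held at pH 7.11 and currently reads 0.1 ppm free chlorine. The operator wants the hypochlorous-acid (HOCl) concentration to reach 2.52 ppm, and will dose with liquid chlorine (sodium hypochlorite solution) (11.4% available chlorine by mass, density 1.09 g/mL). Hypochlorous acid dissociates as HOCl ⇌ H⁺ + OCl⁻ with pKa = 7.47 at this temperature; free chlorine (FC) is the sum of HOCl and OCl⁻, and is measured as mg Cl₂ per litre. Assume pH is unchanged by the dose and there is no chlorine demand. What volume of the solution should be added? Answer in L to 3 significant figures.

[OCl⁻]/[HOCl] = 10^(pH − pKa) = 10^(7.11 − 7.47) = 0.4365; fraction as HOCl = 1/(1 + 0.4365) = 0.6961.
Free chlorine required for 2.52 ppm HOCl: 2.52 / 0.6961 = 3.62 ppm.
FC to add: 3.62 − 0.1 = 3.52 mg/L as Cl₂.
Cl₂ equivalent: 3.52 mg/L × 509,000 L = 1792 g.
Product at 11.4% available Cl: 1792 / 0.114 = 15,720 g.
Volume: 15,720 g ÷ 1.09 g/mL = 14,420 mL.

14.4 L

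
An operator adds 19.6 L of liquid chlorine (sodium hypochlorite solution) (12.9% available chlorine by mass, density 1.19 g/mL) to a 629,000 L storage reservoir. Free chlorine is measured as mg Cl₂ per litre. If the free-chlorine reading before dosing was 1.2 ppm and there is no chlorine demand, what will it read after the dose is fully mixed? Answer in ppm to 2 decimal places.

5.98 ppm

Mass of solution: 19.6 L × 1000 mL/L × 1.19 g/mL = 23,320 g.
Available chlorine delivered: 23,320 g × 0.129 = 3009 g as Cl₂.
Concentration rise: 3009 g / 629,000 L = 4.783 mg/L = 4.78 ppm.
Final FC: 1.2 + 4.78 = 5.98 ppm.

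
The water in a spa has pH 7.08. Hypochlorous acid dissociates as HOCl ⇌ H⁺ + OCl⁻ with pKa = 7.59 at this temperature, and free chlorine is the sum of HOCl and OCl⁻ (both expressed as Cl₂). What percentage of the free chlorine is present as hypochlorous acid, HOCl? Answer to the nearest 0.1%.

[OCl⁻]/[HOCl] = 10^(pH − pKa) = 10^(7.08 − 7.59) = 10^-0.51 = 0.309.
Fraction as HOCl = 1 / (1 + 0.309) = 0.7639.

76.4%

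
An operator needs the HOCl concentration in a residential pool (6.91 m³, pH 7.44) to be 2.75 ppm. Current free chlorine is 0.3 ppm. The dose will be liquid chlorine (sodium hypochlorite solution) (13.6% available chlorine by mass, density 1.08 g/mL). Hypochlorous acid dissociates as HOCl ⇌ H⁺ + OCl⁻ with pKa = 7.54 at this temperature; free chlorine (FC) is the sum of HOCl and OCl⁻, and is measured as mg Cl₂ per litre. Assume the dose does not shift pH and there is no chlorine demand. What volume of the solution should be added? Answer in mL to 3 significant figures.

218 mL

Volume: 6.91 m³ = 6,910 L.
[OCl⁻]/[HOCl] = 10^(pH − pKa) = 10^(7.44 − 7.54) = 0.7943; fraction as HOCl = 1/(1 + 0.7943) = 0.5573.
Free chlorine required for 2.75 ppm HOCl: 2.75 / 0.5573 = 4.934 ppm.
FC to add: 4.934 − 0.3 = 4.634 mg/L as Cl₂.
Cl₂ equivalent: 4.634 mg/L × 6,910 L = 32.02 g.
Product at 13.6% available Cl: 32.02 / 0.136 = 235.5 g.
Volume: 235.5 g ÷ 1.08 g/mL = 218 mL.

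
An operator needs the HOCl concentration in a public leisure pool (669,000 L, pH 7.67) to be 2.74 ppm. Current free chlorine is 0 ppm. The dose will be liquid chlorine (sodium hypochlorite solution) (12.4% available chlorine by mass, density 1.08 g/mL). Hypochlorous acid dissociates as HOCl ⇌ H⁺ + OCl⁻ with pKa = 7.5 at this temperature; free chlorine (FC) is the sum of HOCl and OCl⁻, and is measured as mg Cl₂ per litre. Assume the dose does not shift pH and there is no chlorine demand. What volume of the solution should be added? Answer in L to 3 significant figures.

33.9 L

[OCl⁻]/[HOCl] = 10^(pH − pKa) = 10^(7.67 − 7.5) = 1.479; fraction as HOCl = 1/(1 + 1.479) = 0.4034.
Free chlorine required for 2.74 ppm HOCl: 2.74 / 0.4034 = 6.793 ppm.
FC to add: 6.793 − 0 = 6.793 mg/L as Cl₂.
Cl₂ equivalent: 6.793 mg/L × 669,000 L = 4544 g.
Product at 12.4% available Cl: 4544 / 0.124 = 36,650 g.
Volume: 36,650 g ÷ 1.08 g/mL = 33,930 mL.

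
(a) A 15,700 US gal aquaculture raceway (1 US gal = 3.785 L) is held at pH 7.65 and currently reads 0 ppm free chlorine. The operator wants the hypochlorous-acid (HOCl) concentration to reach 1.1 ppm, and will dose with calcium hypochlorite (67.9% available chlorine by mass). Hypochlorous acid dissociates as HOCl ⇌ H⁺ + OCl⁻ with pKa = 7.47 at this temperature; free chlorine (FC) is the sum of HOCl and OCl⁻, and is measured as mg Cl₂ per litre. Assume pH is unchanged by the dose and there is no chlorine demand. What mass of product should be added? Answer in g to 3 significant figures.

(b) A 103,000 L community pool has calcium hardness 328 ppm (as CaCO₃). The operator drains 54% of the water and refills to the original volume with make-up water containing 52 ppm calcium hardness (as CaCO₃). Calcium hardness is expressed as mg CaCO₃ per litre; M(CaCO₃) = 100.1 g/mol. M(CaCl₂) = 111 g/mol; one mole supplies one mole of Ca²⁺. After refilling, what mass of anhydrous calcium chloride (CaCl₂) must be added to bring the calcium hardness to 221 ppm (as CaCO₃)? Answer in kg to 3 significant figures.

(a) 242 g; (b) 4.80 kg

(a) Volume: 15,700 US gal × 3.785 L/gal = 59,424 L.
(a) [OCl⁻]/[HOCl] = 10^(pH − pKa) = 10^(7.65 − 7.47) = 1.514; fraction as HOCl = 1/(1 + 1.514) = 0.3978.
(a) Free chlorine required for 1.1 ppm HOCl: 1.1 / 0.3978 = 2.765 ppm.
(a) FC to add: 2.765 − 0 = 2.765 mg/L as Cl₂.
(a) Cl₂ equivalent: 2.765 mg/L × 59,424 L = 164.3 g.
(a) Product at 67.9% available Cl: 164.3 / 0.679 = 242 g.

(b) After draining 54% and refilling: 328 × 0.46 + 52 × 0.54 = 178.96 ppm.
(b) Deficit to target: 221 − 178.96 = 42.04 mg/L.
(b) As CaCO₃: 42.04 mg/L × 103,000 L = 4330 g; ÷ 100.1 = 43.26 mol Ca²⁺.
(b) Mass: 43.26 × 111 = 4802 g.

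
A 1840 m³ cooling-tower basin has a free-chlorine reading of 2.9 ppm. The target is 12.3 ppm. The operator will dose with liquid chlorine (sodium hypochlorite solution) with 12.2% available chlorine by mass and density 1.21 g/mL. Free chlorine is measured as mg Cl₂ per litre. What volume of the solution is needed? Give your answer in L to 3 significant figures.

Volume: 1840 m³ = 1,840,000 L.
Chlorine deficit: 12.3 − 2.9 = 9.4 ppm = 9.4 mg/L as Cl₂.
Cl₂ equivalent needed: 9.4 mg/L × 1,840,000 L = 17,300,000 mg = 17,300 g.
Product at 12.2% available chlorine: 17,300 / 0.122 = 141,800 g.
Volume at density 1.21 g/mL: 141,800 g ÷ 1.21 g/mL = 117,200 mL.

117 L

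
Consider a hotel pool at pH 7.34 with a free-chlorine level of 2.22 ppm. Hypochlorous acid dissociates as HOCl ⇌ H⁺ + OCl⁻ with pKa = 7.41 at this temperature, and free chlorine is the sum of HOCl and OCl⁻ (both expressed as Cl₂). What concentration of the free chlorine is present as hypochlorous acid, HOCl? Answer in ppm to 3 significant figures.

[OCl⁻]/[HOCl] = 10^(pH − pKa) = 10^(7.34 − 7.41) = 10^-0.07 = 0.8511.
Fraction as HOCl = 1 / (1 + 0.8511) = 0.5402.
HOCl = 0.5402 × 2.22 ppm = 1.199 ppm.

1.20 ppm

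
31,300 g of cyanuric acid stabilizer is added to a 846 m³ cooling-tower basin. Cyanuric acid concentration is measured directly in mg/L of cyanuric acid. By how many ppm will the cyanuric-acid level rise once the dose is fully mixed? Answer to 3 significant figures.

Volume: 846 m³ = 846,000 L.
Rise: 31,300 g / 846,000 L × 1000 = 37 mg/L.

37.0 ppm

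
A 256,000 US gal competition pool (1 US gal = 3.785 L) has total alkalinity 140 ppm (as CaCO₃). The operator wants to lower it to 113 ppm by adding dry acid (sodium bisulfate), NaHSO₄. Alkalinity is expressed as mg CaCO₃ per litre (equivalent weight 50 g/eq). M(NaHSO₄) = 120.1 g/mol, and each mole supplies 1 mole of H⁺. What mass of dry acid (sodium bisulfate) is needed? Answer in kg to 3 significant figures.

62.8 kg

Volume: 256,000 US gal × 3.785 L/gal = 968,960 L.
Alkalinity to neutralize: (140 − 113) = 27 mg/L as CaCO₃ × 968,960 L = 26,160 g as CaCO₃.
Equivalents of H⁺ required: 26,160 ÷ 50 g/eq = 523.2 eq = 523.2 mol NaHSO₄.
Mass of NaHSO₄: 523.2 × 120.1 = 62,840 g.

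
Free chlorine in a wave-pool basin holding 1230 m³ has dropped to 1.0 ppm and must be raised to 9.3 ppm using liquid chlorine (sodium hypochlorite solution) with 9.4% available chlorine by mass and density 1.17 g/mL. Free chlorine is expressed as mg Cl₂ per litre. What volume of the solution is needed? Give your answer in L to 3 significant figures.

92.8 L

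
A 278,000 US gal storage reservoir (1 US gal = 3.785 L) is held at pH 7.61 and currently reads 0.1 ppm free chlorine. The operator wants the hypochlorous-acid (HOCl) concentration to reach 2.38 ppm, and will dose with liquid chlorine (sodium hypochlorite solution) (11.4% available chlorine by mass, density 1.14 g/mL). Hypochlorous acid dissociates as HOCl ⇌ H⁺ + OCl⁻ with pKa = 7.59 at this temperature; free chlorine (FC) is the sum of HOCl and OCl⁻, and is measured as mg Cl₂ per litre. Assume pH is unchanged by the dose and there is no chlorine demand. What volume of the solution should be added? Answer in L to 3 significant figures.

38.6 L

Volume: 278,000 US gal × 3.785 L/gal = 1,052,230 L.
[OCl⁻]/[HOCl] = 10^(pH − pKa) = 10^(7.61 − 7.59) = 1.047; fraction as HOCl = 1/(1 + 1.047) = 0.4885.
Free chlorine required for 2.38 ppm HOCl: 2.38 / 0.4885 = 4.872 ppm.
FC to add: 4.872 − 0.1 = 4.772 mg/L as Cl₂.
Cl₂ equivalent: 4.772 mg/L × 1,052,230 L = 5021 g.
Product at 11.4% available Cl: 5021 / 0.114 = 44,050 g.
Volume: 44,050 g ÷ 1.14 g/mL = 38,640 mL.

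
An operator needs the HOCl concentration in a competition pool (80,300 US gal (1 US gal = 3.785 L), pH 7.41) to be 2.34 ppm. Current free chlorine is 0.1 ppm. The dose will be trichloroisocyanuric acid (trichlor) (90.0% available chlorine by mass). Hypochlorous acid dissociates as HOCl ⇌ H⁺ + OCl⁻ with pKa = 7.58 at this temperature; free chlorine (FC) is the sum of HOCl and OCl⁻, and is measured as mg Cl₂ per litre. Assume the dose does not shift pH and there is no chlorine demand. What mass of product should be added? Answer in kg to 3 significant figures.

1.29 kg

Volume: 80,300 US gal × 3.785 L/gal = 303,936 L.
[OCl⁻]/[HOCl] = 10^(pH − pKa) = 10^(7.41 − 7.58) = 0.6761; fraction as HOCl = 1/(1 + 0.6761) = 0.5966.
Free chlorine required for 2.34 ppm HOCl: 2.34 / 0.5966 = 3.922 ppm.
FC to add: 3.922 − 0.1 = 3.822 mg/L as Cl₂.
Cl₂ equivalent: 3.822 mg/L × 303,936 L = 1162 g.
Product at 90.0% available Cl: 1162 / 0.9 = 1291 g.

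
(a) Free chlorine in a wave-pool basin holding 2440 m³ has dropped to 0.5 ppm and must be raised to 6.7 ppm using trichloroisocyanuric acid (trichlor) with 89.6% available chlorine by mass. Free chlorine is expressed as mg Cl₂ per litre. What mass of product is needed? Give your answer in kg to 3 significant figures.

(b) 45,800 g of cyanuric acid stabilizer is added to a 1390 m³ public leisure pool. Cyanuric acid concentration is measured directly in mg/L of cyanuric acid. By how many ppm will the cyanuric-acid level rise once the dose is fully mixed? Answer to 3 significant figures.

(a) Volume: 2440 m³ = 2,440,000 L.
(a) Chlorine deficit: 6.7 − 0.5 = 6.2 ppm = 6.2 mg/L as Cl₂.
(a) Cl₂ equivalent needed: 6.2 mg/L × 2,440,000 L = 15,130,000 mg = 15,130 g.
(a) Product at 89.6% available chlorine: 15,130 / 0.896 = 16,880 g.

(b) Volume: 1390 m³ = 1,390,000 L.
(b) Rise: 45,800 g / 1,390,000 L × 1000 = 32.95 mg/L.

(a) 16.9 kg; (b) 32.9 ppm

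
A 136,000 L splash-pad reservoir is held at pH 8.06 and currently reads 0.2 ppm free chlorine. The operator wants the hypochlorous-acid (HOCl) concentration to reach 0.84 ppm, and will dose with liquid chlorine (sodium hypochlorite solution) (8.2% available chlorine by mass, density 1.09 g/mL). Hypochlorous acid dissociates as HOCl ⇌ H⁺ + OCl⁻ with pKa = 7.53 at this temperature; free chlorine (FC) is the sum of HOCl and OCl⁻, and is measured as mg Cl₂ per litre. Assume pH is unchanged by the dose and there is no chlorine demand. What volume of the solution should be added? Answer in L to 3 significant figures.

5.30 L

[OCl⁻]/[HOCl] = 10^(pH − pKa) = 10^(8.06 − 7.53) = 3.388; fraction as HOCl = 1/(1 + 3.388) = 0.2279.
Free chlorine required for 0.84 ppm HOCl: 0.84 / 0.2279 = 3.686 ppm.
FC to add: 3.686 − 0.2 = 3.486 mg/L as Cl₂.
Cl₂ equivalent: 3.486 mg/L × 136,000 L = 474.1 g.
Product at 8.2% available Cl: 474.1 / 0.082 = 5782 g.
Volume: 5782 g ÷ 1.09 g/mL = 5305 mL.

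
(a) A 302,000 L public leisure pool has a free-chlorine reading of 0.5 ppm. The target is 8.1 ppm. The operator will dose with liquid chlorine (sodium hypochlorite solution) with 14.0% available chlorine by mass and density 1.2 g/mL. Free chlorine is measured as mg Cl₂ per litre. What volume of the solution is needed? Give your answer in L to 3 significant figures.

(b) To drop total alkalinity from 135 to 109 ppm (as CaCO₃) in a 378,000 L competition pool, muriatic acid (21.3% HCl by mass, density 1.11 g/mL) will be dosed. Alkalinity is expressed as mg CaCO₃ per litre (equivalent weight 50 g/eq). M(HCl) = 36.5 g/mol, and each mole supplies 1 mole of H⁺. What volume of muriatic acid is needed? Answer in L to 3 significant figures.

(a) Chlorine deficit: 8.1 − 0.5 = 7.6 ppm = 7.6 mg/L as Cl₂.
(a) Cl₂ equivalent needed: 7.6 mg/L × 302,000 L = 2,295,000 mg = 2295 g.
(a) Product at 14.0% available chlorine: 2295 / 0.14 = 16,390 g.
(a) Volume at density 1.2 g/mL: 16,390 g ÷ 1.2 g/mL = 13,660 mL.

(b) Alkalinity to neutralize: (135 − 109) = 26 mg/L as CaCO₃ × 378,000 L = 9828 g as CaCO₃.
(b) Equivalents of H⁺ required: 9828 ÷ 50 g/eq = 196.6 eq = 196.6 mol HCl.
(b) Mass of HCl: 196.6 × 36.5 = 7174 g.
(b) Mass of 21.3% solution: 7174 / 0.213 = 33,680 g.
(b) Volume: 33,680 g ÷ 1.11 g/mL = 30,340 mL.

(a) 13.7 L; (b) 30.3 L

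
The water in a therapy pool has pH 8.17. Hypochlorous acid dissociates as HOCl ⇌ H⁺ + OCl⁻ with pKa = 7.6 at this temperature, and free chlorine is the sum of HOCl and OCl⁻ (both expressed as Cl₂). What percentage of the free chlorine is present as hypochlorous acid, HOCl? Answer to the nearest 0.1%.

21.2%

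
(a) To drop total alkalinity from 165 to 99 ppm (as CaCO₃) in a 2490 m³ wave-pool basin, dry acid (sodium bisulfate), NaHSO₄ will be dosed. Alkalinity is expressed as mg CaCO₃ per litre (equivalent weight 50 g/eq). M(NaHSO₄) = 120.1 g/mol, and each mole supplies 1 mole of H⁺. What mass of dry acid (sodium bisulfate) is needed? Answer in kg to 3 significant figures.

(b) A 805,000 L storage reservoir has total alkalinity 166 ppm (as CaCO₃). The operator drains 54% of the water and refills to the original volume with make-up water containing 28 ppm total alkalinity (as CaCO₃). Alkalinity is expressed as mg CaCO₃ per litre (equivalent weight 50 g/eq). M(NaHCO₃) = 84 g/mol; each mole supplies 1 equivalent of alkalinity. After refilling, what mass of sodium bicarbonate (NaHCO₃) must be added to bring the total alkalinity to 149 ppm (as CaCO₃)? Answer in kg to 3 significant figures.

(a) 395 kg; (b) 77.8 kg

(a) Volume: 2490 m³ = 2,490,000 L.
(a) Alkalinity to neutralize: (165 − 99) = 66 mg/L as CaCO₃ × 2,490,000 L = 164,300 g as CaCO₃.
(a) Equivalents of H⁺ required: 164,300 ÷ 50 g/eq = 3287 eq = 3287 mol NaHSO₄.
(a) Mass of NaHSO₄: 3287 × 120.1 = 394,700 g.

(b) After draining 54% and refilling: 166 × 0.46 + 28 × 0.54 = 91.48 ppm.
(b) Deficit to target: 149 − 91.48 = 57.52 mg/L.
(b) As CaCO₃: 57.52 mg/L × 805,000 L = 46,300 g; ÷ 50 g/eq ÷ 1 = 926.1 mol NaHCO₃.
(b) Mass: 926.1 × 84 = 77,790 g.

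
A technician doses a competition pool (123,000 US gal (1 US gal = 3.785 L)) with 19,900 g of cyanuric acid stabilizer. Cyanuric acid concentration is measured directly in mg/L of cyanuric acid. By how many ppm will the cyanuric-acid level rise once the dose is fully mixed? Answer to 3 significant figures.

Volume: 123,000 US gal × 3.785 L/gal = 465,555 L.
Rise: 19,900 g / 465,555 L × 1000 = 42.74 mg/L.

42.7 ppm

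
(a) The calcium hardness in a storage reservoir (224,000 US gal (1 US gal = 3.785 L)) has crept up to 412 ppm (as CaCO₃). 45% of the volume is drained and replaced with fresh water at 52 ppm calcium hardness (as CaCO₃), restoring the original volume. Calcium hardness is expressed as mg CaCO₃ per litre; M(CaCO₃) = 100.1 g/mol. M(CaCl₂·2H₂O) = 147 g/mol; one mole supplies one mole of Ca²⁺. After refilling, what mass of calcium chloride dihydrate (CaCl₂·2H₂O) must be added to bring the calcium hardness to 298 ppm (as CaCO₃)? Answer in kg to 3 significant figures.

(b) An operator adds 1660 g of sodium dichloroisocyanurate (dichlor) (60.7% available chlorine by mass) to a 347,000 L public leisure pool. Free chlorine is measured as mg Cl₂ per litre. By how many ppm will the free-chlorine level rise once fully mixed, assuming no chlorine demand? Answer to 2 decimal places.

(a) Volume: 224,000 US gal × 3.785 L/gal = 847,840 L.
(a) After draining 45% and refilling: 412 × 0.55 + 52 × 0.45 = 250 ppm.
(a) Deficit to target: 298 − 250 = 48 mg/L.
(a) As CaCO₃: 48 mg/L × 847,840 L = 40,700 g; ÷ 100.1 = 406.6 mol Ca²⁺.
(a) Mass: 406.6 × 147 = 59,760 g.

(b) Available chlorine delivered: 1660 g × 0.607 = 1008 g as Cl₂.
(b) Concentration rise: 1008 g / 347,000 L = 2.904 mg/L = 2.90 ppm.

(a) 59.8 kg; (b) 2.90 ppm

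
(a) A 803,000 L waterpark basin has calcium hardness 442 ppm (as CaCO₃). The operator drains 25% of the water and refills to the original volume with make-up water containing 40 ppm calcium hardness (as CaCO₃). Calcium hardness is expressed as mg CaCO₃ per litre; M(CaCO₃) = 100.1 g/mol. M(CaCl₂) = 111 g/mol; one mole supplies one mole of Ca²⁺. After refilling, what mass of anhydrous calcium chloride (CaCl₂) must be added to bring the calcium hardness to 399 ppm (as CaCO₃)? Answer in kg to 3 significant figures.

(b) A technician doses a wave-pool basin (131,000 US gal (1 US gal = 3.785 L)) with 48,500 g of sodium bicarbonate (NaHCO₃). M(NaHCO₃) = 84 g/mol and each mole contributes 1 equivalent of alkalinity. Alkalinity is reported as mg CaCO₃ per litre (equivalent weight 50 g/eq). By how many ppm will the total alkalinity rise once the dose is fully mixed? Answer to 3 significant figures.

(a) 51.2 kg; (b) 58.2 ppm

(a) After draining 25% and refilling: 442 × 0.75 + 40 × 0.25 = 341.5 ppm.
(a) Deficit to target: 399 − 341.5 = 57.5 mg/L.
(a) As CaCO₃: 57.5 mg/L × 803,000 L = 46,170 g; ÷ 100.1 = 461.3 mol Ca²⁺.
(a) Mass: 461.3 × 111 = 51,200 g.

(b) Volume: 131,000 US gal × 3.785 L/gal = 495,835 L.
(b) Moles of NaHCO₃: 48,500 g ÷ 84 g/mol = 577.4 mol → 577.4 eq of alkalinity.
(b) As CaCO₃: 577.4 eq × 50 g/eq = 28,870 g.
(b) Rise: 28,870 g / 495,835 L × 1000 = 58.22 mg/L.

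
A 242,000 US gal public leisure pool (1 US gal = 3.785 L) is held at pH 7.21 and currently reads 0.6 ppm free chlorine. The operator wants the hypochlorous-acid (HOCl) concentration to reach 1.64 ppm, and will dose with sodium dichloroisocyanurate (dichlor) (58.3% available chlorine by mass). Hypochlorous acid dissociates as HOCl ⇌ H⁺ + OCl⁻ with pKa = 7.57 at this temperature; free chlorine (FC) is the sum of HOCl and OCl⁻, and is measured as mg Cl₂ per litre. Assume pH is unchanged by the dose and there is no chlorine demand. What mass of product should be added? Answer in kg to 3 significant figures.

Volume: 242,000 US gal × 3.785 L/gal = 915,970 L.
[OCl⁻]/[HOCl] = 10^(pH − pKa) = 10^(7.21 − 7.57) = 0.4365; fraction as HOCl = 1/(1 + 0.4365) = 0.6961.
Free chlorine required for 1.64 ppm HOCl: 1.64 / 0.6961 = 2.356 ppm.
FC to add: 2.356 − 0.6 = 1.756 mg/L as Cl₂.
Cl₂ equivalent: 1.756 mg/L × 915,970 L = 1608 g.
Product at 58.3% available Cl: 1608 / 0.583 = 2759 g.

2.76 kg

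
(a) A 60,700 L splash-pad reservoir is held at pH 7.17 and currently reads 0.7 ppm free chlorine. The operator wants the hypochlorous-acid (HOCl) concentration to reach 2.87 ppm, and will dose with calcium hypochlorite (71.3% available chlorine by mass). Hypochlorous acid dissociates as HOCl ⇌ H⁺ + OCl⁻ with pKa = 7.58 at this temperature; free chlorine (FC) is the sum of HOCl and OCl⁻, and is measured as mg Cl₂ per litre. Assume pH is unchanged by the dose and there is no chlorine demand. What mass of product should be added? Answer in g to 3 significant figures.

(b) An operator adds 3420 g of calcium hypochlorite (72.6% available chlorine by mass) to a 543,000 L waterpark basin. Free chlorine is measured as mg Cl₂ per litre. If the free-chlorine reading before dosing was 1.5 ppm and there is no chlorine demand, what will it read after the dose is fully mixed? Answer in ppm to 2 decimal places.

(a) [OCl⁻]/[HOCl] = 10^(pH − pKa) = 10^(7.17 − 7.58) = 0.389; fraction as HOCl = 1/(1 + 0.389) = 0.7199.
(a) Free chlorine required for 2.87 ppm HOCl: 2.87 / 0.7199 = 3.987 ppm.
(a) FC to add: 3.987 − 0.7 = 3.287 mg/L as Cl₂.
(a) Cl₂ equivalent: 3.287 mg/L × 60,700 L = 199.5 g.
(a) Product at 71.3% available Cl: 199.5 / 0.713 = 279.8 g.

(b) Available chlorine delivered: 3420 g × 0.726 = 2483 g as Cl₂.
(b) Concentration rise: 2483 g / 543,000 L = 4.573 mg/L = 4.57 ppm.
(b) Final FC: 1.5 + 4.57 = 6.07 ppm.

(a) 280 g; (b) 6.07 ppm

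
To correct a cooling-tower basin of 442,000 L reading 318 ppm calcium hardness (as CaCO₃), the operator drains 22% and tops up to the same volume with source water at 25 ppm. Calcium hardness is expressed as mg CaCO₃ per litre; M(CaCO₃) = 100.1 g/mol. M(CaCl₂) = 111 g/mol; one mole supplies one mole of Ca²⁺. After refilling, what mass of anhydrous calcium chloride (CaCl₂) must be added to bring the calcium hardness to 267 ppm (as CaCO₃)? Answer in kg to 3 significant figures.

6.60 kg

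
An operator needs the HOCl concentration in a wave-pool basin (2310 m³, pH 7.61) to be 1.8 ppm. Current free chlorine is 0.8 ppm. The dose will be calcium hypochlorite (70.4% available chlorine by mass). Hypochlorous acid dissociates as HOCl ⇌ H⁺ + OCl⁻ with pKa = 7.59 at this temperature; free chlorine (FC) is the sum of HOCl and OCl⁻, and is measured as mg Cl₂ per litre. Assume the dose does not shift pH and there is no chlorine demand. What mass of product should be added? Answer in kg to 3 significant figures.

Volume: 2310 m³ = 2,310,000 L.
[OCl⁻]/[HOCl] = 10^(pH − pKa) = 10^(7.61 − 7.59) = 1.047; fraction as HOCl = 1/(1 + 1.047) = 0.4885.
Free chlorine required for 1.8 ppm HOCl: 1.8 / 0.4885 = 3.685 ppm.
FC to add: 3.685 − 0.8 = 2.885 mg/L as Cl₂.
Cl₂ equivalent: 2.885 mg/L × 2,310,000 L = 6664 g.
Product at 70.4% available Cl: 6664 / 0.704 = 9466 g.

9.47 kg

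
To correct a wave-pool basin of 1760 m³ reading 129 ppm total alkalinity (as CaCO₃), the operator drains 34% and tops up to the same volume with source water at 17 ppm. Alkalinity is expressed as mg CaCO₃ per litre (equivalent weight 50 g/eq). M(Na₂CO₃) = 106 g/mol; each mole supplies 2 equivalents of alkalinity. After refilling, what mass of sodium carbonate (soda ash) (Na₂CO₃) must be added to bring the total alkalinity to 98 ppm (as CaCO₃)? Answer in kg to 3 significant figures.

Volume: 1760 m³ = 1,760,000 L.
After draining 34% and refilling: 129 × 0.66 + 17 × 0.34 = 90.92 ppm.
Deficit to target: 98 − 90.92 = 7.08 mg/L.
As CaCO₃: 7.08 mg/L × 1,760,000 L = 12,460 g; ÷ 50 g/eq ÷ 2 = 124.6 mol Na₂CO₃.
Mass: 124.6 × 106 = 13,210 g.

13.2 kg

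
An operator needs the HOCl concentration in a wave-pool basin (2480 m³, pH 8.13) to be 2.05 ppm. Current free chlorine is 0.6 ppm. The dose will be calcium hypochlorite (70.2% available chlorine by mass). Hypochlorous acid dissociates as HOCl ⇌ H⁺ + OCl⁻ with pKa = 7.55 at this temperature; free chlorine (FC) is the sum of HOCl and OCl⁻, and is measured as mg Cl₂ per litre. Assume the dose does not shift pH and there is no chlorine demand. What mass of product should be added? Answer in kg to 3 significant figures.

32.7 kg

Volume: 2480 m³ = 2,480,000 L.
[OCl⁻]/[HOCl] = 10^(pH − pKa) = 10^(8.13 − 7.55) = 3.802; fraction as HOCl = 1/(1 + 3.802) = 0.2083.
Free chlorine required for 2.05 ppm HOCl: 2.05 / 0.2083 = 9.844 ppm.
FC to add: 9.844 − 0.6 = 9.244 mg/L as Cl₂.
Cl₂ equivalent: 9.244 mg/L × 2,480,000 L = 22,920 g.
Product at 70.2% available Cl: 22,920 / 0.702 = 32,660 g.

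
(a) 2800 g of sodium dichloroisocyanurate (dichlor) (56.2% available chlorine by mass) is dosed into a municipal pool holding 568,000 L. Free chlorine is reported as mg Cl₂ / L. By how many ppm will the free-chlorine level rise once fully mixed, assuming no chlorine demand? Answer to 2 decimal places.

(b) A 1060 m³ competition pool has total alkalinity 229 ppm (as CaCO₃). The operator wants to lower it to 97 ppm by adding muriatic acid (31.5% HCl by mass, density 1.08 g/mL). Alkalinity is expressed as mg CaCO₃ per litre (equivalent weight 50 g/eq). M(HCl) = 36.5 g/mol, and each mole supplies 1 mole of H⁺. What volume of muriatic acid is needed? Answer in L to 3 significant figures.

(a) Available chlorine delivered: 2800 g × 0.562 = 1574 g as Cl₂.
(a) Concentration rise: 1574 g / 568,000 L = 2.77 mg/L = 2.77 ppm.

(b) Volume: 1060 m³ = 1,060,000 L.
(b) Alkalinity to neutralize: (229 − 97) = 132 mg/L as CaCO₃ × 1,060,000 L = 139,900 g as CaCO₃.
(b) Equivalents of H⁺ required: 139,900 ÷ 50 g/eq = 2798 eq = 2798 mol HCl.
(b) Mass of HCl: 2798 × 36.5 = 102,100 g.
(b) Mass of 31.5% solution: 102,100 / 0.315 = 324,300 g.
(b) Volume: 324,300 g ÷ 1.08 g/mL = 300,200 mL.

(a) 2.77 ppm; (b) 300 L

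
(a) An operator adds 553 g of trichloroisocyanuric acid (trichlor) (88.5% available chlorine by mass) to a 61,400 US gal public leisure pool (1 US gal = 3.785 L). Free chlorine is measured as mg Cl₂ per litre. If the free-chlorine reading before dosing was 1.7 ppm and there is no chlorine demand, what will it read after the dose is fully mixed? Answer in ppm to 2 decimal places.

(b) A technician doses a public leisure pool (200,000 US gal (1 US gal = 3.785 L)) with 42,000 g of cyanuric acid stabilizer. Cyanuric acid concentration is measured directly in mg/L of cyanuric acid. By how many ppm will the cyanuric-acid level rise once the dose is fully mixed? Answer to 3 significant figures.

(a) 3.81 ppm; (b) 55.5 ppm

(a) Volume: 61,400 US gal × 3.785 L/gal = 232,399 L.
(a) Available chlorine delivered: 553 g × 0.885 = 489.4 g as Cl₂.
(a) Concentration rise: 489.4 g / 232,399 L = 2.106 mg/L = 2.11 ppm.
(a) Final FC: 1.7 + 2.11 = 3.81 ppm.

(b) Volume: 200,000 US gal × 3.785 L/gal = 757,000 L.
(b) Rise: 42,000 g / 757,000 L × 1000 = 55.48 mg/L.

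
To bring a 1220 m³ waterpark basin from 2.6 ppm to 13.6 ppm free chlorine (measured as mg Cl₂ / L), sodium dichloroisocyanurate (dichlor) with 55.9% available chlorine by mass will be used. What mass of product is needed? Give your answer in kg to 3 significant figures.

24.0 kg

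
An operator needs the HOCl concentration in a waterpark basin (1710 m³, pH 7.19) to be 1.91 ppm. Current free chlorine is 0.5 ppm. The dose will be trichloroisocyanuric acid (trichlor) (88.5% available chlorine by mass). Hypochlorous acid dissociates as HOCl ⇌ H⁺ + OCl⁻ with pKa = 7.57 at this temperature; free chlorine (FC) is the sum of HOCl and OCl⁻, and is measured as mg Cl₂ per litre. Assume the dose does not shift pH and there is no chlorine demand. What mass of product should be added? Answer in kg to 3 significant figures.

4.26 kg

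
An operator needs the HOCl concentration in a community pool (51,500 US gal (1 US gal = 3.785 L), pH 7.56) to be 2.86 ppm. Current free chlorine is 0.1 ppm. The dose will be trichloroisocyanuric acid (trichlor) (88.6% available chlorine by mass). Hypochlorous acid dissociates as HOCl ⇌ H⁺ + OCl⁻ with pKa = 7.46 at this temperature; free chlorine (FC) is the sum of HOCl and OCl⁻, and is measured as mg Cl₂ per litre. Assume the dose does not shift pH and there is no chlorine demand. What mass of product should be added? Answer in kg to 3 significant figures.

1.40 kg

Volume: 51,500 US gal × 3.785 L/gal = 194,928 L.
[OCl⁻]/[HOCl] = 10^(pH − pKa) = 10^(7.56 − 7.46) = 1.259; fraction as HOCl = 1/(1 + 1.259) = 0.4427.
Free chlorine required for 2.86 ppm HOCl: 2.86 / 0.4427 = 6.461 ppm.
FC to add: 6.461 − 0.1 = 6.361 mg/L as Cl₂.
Cl₂ equivalent: 6.361 mg/L × 194,928 L = 1240 g.
Product at 88.6% available Cl: 1240 / 0.886 = 1399 g.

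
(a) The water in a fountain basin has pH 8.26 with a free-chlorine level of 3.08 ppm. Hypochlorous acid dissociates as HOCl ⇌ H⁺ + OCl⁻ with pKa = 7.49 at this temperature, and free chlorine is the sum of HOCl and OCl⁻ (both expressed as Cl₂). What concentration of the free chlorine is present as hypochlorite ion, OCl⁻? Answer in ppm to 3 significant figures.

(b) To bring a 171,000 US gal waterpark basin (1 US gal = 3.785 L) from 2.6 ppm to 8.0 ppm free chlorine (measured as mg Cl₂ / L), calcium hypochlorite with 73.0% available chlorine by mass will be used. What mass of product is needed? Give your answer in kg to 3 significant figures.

(a) 2.63 ppm; (b) 4.79 kg

(a) [OCl⁻]/[HOCl] = 10^(pH − pKa) = 10^(8.26 − 7.49) = 10^0.77 = 5.888.
(a) Fraction as HOCl = 1 / (1 + 5.888) = 0.1452.
(a) OCl⁻ = (1 − 0.1452) × 3.08 ppm = 2.633 ppm.

(b) Volume: 171,000 US gal × 3.785 L/gal = 647,235 L.
(b) Chlorine deficit: 8.0 − 2.6 = 5.4 ppm = 5.4 mg/L as Cl₂.
(b) Cl₂ equivalent needed: 5.4 mg/L × 647,235 L = 3,495,000 mg = 3495 g.
(b) Product at 73.0% available chlorine: 3495 / 0.73 = 4788 g.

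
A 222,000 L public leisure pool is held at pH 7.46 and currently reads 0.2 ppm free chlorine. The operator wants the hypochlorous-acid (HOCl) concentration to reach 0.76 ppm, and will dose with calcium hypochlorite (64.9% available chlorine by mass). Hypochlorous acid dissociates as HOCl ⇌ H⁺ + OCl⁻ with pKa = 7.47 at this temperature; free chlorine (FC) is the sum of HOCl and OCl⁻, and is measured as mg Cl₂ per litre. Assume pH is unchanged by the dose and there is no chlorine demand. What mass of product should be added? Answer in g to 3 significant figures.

[OCl⁻]/[HOCl] = 10^(pH − pKa) = 10^(7.46 − 7.47) = 0.9772; fraction as HOCl = 1/(1 + 0.9772) = 0.5058.
Free chlorine required for 0.76 ppm HOCl: 0.76 / 0.5058 = 1.503 ppm.
FC to add: 1.503 − 0.2 = 1.303 mg/L as Cl₂.
Cl₂ equivalent: 1.303 mg/L × 222,000 L = 289.2 g.
Product at 64.9% available Cl: 289.2 / 0.649 = 445.6 g.

446 g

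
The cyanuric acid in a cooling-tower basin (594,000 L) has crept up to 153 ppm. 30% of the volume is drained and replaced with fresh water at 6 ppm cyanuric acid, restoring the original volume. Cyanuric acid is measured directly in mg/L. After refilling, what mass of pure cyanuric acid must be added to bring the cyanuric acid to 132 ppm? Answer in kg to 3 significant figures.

After draining 30% and refilling: 153 × 0.70 + 6 × 0.30 = 108.9 ppm.
Deficit to target: 132 − 108.9 = 23.1 mg/L.
Mass: 23.1 mg/L × 594,000 L = 13,720 g cyanuric acid.

13.7 kg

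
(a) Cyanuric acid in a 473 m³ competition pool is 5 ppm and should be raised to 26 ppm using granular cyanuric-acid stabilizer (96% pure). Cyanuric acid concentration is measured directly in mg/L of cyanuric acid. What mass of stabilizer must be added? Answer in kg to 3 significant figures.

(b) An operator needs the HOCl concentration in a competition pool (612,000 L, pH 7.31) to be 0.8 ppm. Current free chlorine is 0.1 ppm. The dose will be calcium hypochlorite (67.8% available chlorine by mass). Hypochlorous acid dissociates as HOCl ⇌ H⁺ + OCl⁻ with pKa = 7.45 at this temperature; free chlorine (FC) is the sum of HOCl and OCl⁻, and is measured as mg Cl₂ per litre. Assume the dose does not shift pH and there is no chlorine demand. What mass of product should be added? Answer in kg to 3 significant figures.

(a) Volume: 473 m³ = 473,000 L.
(a) CYA to add: (26 − 5) = 21 mg/L × 473,000 L = 9933 g cyanuric acid.
(a) At 96% purity: 9933 / 0.96 = 10,350 g product.

(b) [OCl⁻]/[HOCl] = 10^(pH − pKa) = 10^(7.31 − 7.45) = 0.7244; fraction as HOCl = 1/(1 + 0.7244) = 0.5799.
(b) Free chlorine required for 0.8 ppm HOCl: 0.8 / 0.5799 = 1.38 ppm.
(b) FC to add: 1.38 − 0.1 = 1.28 mg/L as Cl₂.
(b) Cl₂ equivalent: 1.28 mg/L × 612,000 L = 783.1 g.
(b) Product at 67.8% available Cl: 783.1 / 0.678 = 1155 g.

(a) 10.3 kg; (b) 1.15 kg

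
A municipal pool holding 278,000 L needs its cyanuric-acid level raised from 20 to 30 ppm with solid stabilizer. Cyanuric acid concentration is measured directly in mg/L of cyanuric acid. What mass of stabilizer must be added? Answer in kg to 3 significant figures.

2.78 kg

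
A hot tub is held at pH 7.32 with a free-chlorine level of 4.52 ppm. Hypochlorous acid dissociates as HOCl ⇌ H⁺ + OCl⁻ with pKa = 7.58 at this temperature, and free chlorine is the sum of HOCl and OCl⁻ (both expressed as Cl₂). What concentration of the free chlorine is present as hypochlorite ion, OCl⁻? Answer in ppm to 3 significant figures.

1.60 ppm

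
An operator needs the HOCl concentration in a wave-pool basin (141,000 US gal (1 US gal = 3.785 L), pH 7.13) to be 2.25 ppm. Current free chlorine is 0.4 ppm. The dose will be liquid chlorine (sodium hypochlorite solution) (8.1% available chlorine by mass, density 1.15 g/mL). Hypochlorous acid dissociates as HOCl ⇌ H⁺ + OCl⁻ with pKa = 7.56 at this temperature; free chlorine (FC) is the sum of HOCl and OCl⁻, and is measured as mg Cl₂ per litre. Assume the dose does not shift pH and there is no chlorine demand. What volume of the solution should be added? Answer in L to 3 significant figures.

15.4 L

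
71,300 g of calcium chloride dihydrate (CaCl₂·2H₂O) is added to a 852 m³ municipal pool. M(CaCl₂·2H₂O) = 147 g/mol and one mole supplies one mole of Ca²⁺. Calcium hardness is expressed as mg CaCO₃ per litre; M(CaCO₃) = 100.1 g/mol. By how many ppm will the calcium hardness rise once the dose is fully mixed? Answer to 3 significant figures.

57.0 ppm

Volume: 852 m³ = 852,000 L.
Moles of Ca²⁺: 71,300 g ÷ 147 g/mol = 485 mol.
As CaCO₃: 485 mol × 100.1 g/mol = 48,550 g.
Rise: 48,550 g / 852,000 L × 1000 = 56.99 mg/L.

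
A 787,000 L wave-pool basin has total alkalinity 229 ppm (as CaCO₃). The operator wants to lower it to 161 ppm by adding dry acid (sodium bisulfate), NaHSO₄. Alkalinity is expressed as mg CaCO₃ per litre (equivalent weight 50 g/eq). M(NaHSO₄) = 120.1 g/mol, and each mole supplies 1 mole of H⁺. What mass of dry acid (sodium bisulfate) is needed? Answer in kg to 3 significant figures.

Alkalinity to neutralize: (229 − 161) = 68 mg/L as CaCO₃ × 787,000 L = 53,520 g as CaCO₃.
Equivalents of H⁺ required: 53,520 ÷ 50 g/eq = 1070 eq = 1070 mol NaHSO₄.
Mass of NaHSO₄: 1070 × 120.1 = 128,500 g.

129 kg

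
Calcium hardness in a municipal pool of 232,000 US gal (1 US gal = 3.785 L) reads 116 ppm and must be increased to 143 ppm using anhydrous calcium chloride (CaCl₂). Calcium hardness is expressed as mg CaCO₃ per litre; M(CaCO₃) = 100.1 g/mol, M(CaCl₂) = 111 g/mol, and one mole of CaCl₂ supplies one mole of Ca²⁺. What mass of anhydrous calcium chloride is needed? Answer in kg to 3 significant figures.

Volume: 232,000 US gal × 3.785 L/gal = 878,120 L.
Hardness to add: (143 − 116) = 27 mg/L as CaCO₃ × 878,120 L = 23,710 g as CaCO₃.
Moles of Ca²⁺ (1 mol Ca²⁺ ≡ 1 mol CaCO₃): 23,710 / 100.1 g/mol = 236.9 mol.
Mass of CaCl₂: 236.9 × 111 = 26,290 g.

26.3 kg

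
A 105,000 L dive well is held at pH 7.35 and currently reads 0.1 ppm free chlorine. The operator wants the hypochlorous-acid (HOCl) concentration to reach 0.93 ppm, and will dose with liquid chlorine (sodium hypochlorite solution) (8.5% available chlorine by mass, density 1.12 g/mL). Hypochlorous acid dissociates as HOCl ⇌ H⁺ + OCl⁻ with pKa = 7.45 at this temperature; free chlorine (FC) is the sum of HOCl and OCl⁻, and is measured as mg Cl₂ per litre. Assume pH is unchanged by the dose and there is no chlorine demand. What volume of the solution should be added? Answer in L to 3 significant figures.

1.73 L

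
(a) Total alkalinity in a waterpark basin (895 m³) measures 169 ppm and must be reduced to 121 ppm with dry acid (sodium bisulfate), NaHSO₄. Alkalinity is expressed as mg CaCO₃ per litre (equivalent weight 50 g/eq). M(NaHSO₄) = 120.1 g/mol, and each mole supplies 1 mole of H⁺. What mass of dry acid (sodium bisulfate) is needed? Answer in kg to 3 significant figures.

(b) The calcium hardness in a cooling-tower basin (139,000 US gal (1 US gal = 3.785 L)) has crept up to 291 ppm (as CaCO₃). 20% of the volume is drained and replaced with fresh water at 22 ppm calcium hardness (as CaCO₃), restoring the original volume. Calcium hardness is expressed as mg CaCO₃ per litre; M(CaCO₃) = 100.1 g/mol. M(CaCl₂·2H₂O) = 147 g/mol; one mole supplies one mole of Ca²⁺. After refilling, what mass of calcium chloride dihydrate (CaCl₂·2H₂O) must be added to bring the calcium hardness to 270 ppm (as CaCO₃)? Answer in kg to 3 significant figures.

(a) Volume: 895 m³ = 895,000 L.
(a) Alkalinity to neutralize: (169 − 121) = 48 mg/L as CaCO₃ × 895,000 L = 42,960 g as CaCO₃.
(a) Equivalents of H⁺ required: 42,960 ÷ 50 g/eq = 859.2 eq = 859.2 mol NaHSO₄.
(a) Mass of NaHSO₄: 859.2 × 120.1 = 103,200 g.

(b) Volume: 139,000 US gal × 3.785 L/gal = 526,115 L.
(b) After draining 20% and refilling: 291 × 0.80 + 22 × 0.20 = 237.2 ppm.
(b) Deficit to target: 270 − 237.2 = 32.8 mg/L.
(b) As CaCO₃: 32.8 mg/L × 526,115 L = 17,260 g; ÷ 100.1 = 172.4 mol Ca²⁺.
(b) Mass: 172.4 × 147 = 25,340 g.

(a) 103 kg; (b) 25.3 kg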